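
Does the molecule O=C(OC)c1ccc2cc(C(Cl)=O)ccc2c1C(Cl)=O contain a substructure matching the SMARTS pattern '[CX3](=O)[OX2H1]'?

No

The pattern [CX3](=O)[OX2H1] describes an sp2 carbon double-bonded to O and single-bonded to an -OH oxygen — a carboxylic acid.
The closest candidate here is an acyl chloride (-C(=O)Cl), but the carbonyl is bonded to Cl, not to an -OH oxygen. No other fragment satisfies the full query, so there is no match.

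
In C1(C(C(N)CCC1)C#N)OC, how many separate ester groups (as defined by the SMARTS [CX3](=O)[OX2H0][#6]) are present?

[CX3](=O)[OX2H0][#6] is the SMARTS for an ester: a carbonyl carbon bonded to an oxygen that is itself bonded to carbon (no H on that O).
The molecule has a methoxy ether (-OCH3), but the ether oxygen is not adjacent to a C=O carbon; nothing else fits, so there are 0 matches.

0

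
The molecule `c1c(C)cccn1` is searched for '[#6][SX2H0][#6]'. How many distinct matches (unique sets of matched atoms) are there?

0

[#6][SX2H0][#6] is the SMARTS for a thioether: an aliphatic sulfur bridging two carbons with no H on the sulfur.
No fragment in the molecule satisfies every constraint, giving 0 matches.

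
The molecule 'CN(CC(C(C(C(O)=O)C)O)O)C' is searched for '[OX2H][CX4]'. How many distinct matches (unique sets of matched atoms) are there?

[OX2H][CX4] is the SMARTS for an aliphatic alcohol: a hydroxyl oxygen bound to an sp3 (X4) carbon.
The molecule carries 2 separate instances of a hydroxyl group (-OH) meeting every constraint; each maps to a distinct set of atoms, giving 2 matches.

2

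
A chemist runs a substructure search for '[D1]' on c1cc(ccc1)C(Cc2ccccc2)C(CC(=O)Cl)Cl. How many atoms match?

3

The query [D1] means: atom with exactly one heavy-atom neighbour (degree 1).
Check the 20 heavy atoms by environment: 2× C (D2) → no; 3× C (D3) → no; 2× c (aromatic, D3) → no; 10× c (aromatic, D2) → no; 1× O (D1) → match; 2× Cl (D1) → match.
Summing the matching environments: 1 + 2 = 3 matching atoms.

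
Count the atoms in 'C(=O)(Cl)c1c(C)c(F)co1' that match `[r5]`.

5

The query [r5] means: r5 matches atoms in a five-membered ring.
Check the 10 heavy atoms by environment: 1× o (aromatic, in 5-ring) → match; 4× c (aromatic, in 5-ring) → match; 2× C (acyclic) → no; 1× O (acyclic) → no; 1× Cl (acyclic) → no; 1× F (acyclic) → no.
Summing the matching environments: 1 + 4 = 5 matching atoms.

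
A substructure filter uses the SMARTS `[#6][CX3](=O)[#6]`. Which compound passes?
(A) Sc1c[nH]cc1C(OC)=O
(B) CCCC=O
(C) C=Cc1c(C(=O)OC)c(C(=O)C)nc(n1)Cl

[#6][CX3](=O)[#6] describes a carbonyl carbon (no H) flanked by two carbons (a ketone).
(A) has a methyl-ester group (-C(=O)OCH3) but one neighbour of the carbonyl carbon is O, not C.
(B) has an aldehyde (-CHO) but the carbonyl carbon has H1, so it is not flanked by two carbons.
(C) contains an acetyl/ketone group (-C(=O)CH3), which satisfies every atom and bond constraint.
So the answer is (C).

C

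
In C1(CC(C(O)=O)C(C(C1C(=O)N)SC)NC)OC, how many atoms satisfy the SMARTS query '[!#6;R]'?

0

Check the 18 heavy atoms by environment: 6× C (in 6-ring) → no; 5× C (acyclic) → no; 4× O (acyclic) → no; 2× N (acyclic) → no; 1× S (acyclic) → no.
No environment satisfies the query, so 0 matching atoms.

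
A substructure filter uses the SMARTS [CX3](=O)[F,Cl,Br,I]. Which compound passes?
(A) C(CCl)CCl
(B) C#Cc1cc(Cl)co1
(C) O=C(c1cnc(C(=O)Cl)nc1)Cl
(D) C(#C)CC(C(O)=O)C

C

[CX3](=O)[F,Cl,Br,I] describes a carbonyl carbon bonded to a halogen (an acyl halide).
(A) has a chloro substituent but the Cl is not on a carbonyl carbon.
(B) has a chloro substituent but the Cl is not on a carbonyl carbon.
(C) contains an acyl chloride (-C(=O)Cl), which satisfies every atom and bond constraint.
(D) has a carboxylic acid group (-C(=O)OH) but the carbonyl is bonded to -OH, not to a halogen.
So the answer is (C).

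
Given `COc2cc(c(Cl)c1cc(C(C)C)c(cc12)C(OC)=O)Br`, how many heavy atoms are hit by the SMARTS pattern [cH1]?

3

The query [cH1] means: aromatic carbon bearing exactly one hydrogen.
Check the 21 heavy atoms by environment: 7× c (aromatic, H0) → no; 3× c (aromatic, H1) → match; 1× C (H0) → no; 3× O (H0) → no; 4× C (H3) → no; 1× C (H1) → no; 1× Cl (H0) → no; 1× Br (H0) → no.
That gives 3 matching atoms.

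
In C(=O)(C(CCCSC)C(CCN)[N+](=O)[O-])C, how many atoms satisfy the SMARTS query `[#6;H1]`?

The query [#6;H1] means: any carbon bearing exactly one hydrogen.
Check the 16 heavy atoms by environment: 5× C (H2) → no; 2× C (H1) → match; 1× N (charge +1, H0) → no; 1× O (charge -1, H0) → no; 2× O (H0) → no; 1× N (H2) → no; 1× S (H0) → no; 2× C (H3) → no; 1× C (H0) → no.
That gives 2 matching atoms.

2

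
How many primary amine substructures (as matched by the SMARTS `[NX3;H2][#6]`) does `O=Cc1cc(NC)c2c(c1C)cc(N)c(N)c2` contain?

2

[NX3;H2][#6] is the SMARTS for a primary amine: a trivalent nitrogen with two H attached to carbon.
The molecule carries 2 separate instances of a primary amino group (-NH2) meeting every constraint; each maps to a distinct set of atoms, giving 2 matches.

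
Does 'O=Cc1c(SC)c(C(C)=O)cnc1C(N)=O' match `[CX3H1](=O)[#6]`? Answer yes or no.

The pattern [CX3H1](=O)[#6] describes an sp2 carbon with one H, double-bonded to O and single-bonded to carbon — an aldehyde.
The molecule carries an aldehyde (-CHO), whose atoms satisfy every constraint of the query, so the pattern matches.

Yes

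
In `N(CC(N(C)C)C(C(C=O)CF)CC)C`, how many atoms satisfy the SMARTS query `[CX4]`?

Check the 15 heavy atoms by environment: 10× C (X4) → match; 1× C (X3) → no; 1× O (X1) → no; 2× N (X3) → no; 1× F (X1) → no.
That gives 10 matching atoms.

10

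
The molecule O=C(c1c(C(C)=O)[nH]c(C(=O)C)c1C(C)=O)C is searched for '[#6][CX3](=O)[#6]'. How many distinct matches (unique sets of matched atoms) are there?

[#6][CX3](=O)[#6] is the SMARTS for a ketone: a carbonyl carbon (no H) flanked by two carbons.
The molecule carries 4 separate instances of an acetyl/ketone group (-C(=O)CH3) meeting every constraint; each maps to a distinct set of atoms, giving 4 matches.

4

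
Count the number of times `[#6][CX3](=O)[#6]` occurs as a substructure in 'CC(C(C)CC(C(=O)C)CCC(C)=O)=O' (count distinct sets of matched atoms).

[#6][CX3](=O)[#6] is the SMARTS for a ketone: a carbonyl carbon (no H) flanked by two carbons.
The molecule carries 3 separate instances of an acetyl/ketone group (-C(=O)CH3) meeting every constraint; each maps to a distinct set of atoms, giving 3 matches.

3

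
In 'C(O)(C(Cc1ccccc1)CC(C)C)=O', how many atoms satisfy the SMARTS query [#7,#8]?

2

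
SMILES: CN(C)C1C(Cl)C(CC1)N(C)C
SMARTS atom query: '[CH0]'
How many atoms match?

0

The query [CH0] means: aliphatic carbon with no attached hydrogen.
Check the 12 heavy atoms by environment: 2× C (H2) → no; 3× C (H1) → no; 2× N (H0) → no; 4× C (H3) → no; 1× Cl (H0) → no.
No environment satisfies the query, so 0 matching atoms.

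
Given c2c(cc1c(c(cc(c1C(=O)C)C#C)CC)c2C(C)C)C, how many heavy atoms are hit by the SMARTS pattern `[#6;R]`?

The query [#6;R] means: carbon that is part of a ring.
Check the 21 heavy atoms by environment: 10× c (aromatic, in 6-ring) → match; 10× C (acyclic) → no; 1× O (acyclic) → no.
That gives 10 matching atoms.

10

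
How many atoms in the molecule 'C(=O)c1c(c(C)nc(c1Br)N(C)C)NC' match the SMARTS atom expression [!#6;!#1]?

5

Check the 15 heavy atoms by environment: 1× n (aromatic) → match; 5× c (aromatic) → no; 1× Br → match; 5× C → no; 1× O → match; 2× N → match.
Summing the matching environments: 1 + 1 + 1 + 2 = 5 matching atoms.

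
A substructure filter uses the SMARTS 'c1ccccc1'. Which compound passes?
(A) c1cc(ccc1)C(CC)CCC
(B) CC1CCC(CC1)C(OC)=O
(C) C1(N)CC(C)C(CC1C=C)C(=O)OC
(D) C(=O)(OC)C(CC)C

c1ccccc1 describes six aromatic carbons in a ring (a benzene ring).
(A) contains a phenyl ring, which satisfies every atom and bond constraint.
(B) has a methyl group (-CH3) but no six-membered all-carbon aromatic ring is present.
(C) has a methyl group (-CH3) but no six-membered all-carbon aromatic ring is present.
(D) has a methyl group (-CH3) but no six-membered all-carbon aromatic ring is present.
So the answer is (A).

A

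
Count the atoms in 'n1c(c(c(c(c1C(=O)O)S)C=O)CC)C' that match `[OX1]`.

2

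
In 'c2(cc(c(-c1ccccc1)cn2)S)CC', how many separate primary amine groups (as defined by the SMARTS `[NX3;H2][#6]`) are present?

0

[NX3;H2][#6] is the SMARTS for a primary amine: a trivalent nitrogen with two H attached to carbon.
No fragment in the molecule satisfies every constraint, giving 0 matches.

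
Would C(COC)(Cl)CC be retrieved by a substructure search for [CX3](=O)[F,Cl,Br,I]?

No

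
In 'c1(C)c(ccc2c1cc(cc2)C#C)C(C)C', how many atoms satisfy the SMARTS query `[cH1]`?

The query [cH1] means: aromatic carbon bearing exactly one hydrogen.
Check the 16 heavy atoms by environment: 5× c (aromatic, H0) → no; 5× c (aromatic, H1) → match; 1× C (H0) → no; 2× C (H1) → no; 3× C (H3) → no.
That gives 5 matching atoms.

5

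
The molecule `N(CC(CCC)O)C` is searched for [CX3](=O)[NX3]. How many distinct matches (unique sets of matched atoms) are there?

[CX3](=O)[NX3] is the SMARTS for an amide: a carbonyl carbon bonded to a trivalent nitrogen.
No fragment in the molecule satisfies every constraint, giving 0 matches.

0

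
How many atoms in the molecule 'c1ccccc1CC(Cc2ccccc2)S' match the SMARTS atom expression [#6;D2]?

The query [#6;D2] means: any carbon bonded to exactly two heavy atoms.
Check the 16 heavy atoms by environment: 2× C (D2) → match; 1× C (D3) → no; 2× c (aromatic, D3) → no; 10× c (aromatic, D2) → match; 1× S (D1) → no.
Summing the matching environments: 2 + 10 = 12 matching atoms.

12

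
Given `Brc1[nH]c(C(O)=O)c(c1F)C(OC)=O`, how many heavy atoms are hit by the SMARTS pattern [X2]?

2

Check the 14 heavy atoms by environment: 1× n (aromatic, X3) → no; 4× c (aromatic, X3) → no; 2× C (X3) → no; 2× O (X1) → no; 2× O (X2) → match; 1× C (X4) → no; 1× Br (X1) → no; 1× F (X1) → no.
That gives 2 matching atoms.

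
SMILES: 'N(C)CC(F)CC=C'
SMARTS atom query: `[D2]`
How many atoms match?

4

The query [D2] means: atom with exactly two heavy-atom neighbours.
Check the 8 heavy atoms by environment: 3× C (D2) → match; 1× C (D3) → no; 1× N (D2) → match; 2× C (D1) → no; 1× F (D1) → no.
Summing the matching environments: 3 + 1 = 4 matching atoms.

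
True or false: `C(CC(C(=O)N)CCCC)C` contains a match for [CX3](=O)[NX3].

The pattern [CX3](=O)[NX3] describes a carbonyl carbon bonded to a trivalent nitrogen — an amide.
The molecule carries a primary amide (-C(=O)NH2), whose atoms satisfy every constraint of the query, so the pattern matches.

True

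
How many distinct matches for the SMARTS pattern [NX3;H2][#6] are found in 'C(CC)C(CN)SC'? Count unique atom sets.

[NX3;H2][#6] is the SMARTS for a primary amine: a trivalent nitrogen with two H attached to carbon.
Exactly one fragment in the molecule meets all constraints, giving 1 match.

1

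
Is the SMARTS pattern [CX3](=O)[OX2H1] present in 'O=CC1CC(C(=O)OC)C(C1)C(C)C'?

The pattern [CX3](=O)[OX2H1] describes an sp2 carbon double-bonded to O and single-bonded to an -OH oxygen — a carboxylic acid.
The closest candidate here is an aldehyde (-CHO), but there is no singly-bonded oxygen on the carbonyl carbon. No other fragment satisfies the full query, so there is no match.

No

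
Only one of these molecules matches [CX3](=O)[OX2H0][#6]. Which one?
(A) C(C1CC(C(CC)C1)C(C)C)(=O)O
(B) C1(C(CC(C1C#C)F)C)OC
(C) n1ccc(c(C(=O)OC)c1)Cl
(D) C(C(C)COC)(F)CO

C

[CX3](=O)[OX2H0][#6] describes a carbonyl carbon bonded to an oxygen that is itself bonded to carbon (no H on that O) (an ester).
(A) has a carboxylic acid group (-C(=O)OH) but the singly-bonded O carries H (OX2H1, not H0).
(B) has a methoxy ether (-OCH3) but the ether oxygen is not adjacent to a C=O carbon.
(C) contains a methyl-ester group (-C(=O)OCH3), which satisfies every atom and bond constraint.
(D) has a methoxy ether (-OCH3) but the ether oxygen is not adjacent to a C=O carbon.
So the answer is (C).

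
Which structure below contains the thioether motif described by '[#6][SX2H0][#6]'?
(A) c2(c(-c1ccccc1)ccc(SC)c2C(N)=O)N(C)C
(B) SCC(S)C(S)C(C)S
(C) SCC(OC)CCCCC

A

[#6][SX2H0][#6] describes an aliphatic sulfur bridging two carbons with no H on the sulfur (a thioether).
(A) contains a methylthio ether (-SCH3), which satisfies every atom and bond constraint.
(B) has a thiol (-SH) but the sulfur has H1, not H0 bridging two carbons.
(C) has a thiol (-SH) but the sulfur has H1, not H0 bridging two carbons.
So the answer is (A).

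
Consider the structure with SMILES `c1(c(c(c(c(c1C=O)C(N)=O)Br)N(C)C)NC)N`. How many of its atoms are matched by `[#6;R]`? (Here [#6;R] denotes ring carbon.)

The query [#6;R] means: carbon that is part of a ring.
Check the 18 heavy atoms by environment: 6× c (aromatic, in 6-ring) → match; 4× N (acyclic) → no; 5× C (acyclic) → no; 1× Br (acyclic) → no; 2× O (acyclic) → no.
That gives 6 matching atoms.

6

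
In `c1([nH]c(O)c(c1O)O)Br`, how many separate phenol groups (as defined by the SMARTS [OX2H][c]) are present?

3

[OX2H][c] is the SMARTS for a phenol: a hydroxyl oxygen attached to an aromatic carbon.
The molecule carries 3 separate instances of a hydroxyl group (-OH) meeting every constraint; each maps to a distinct set of atoms, giving 3 matches.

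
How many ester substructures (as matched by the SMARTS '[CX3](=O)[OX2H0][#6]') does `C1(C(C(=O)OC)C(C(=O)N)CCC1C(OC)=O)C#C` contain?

2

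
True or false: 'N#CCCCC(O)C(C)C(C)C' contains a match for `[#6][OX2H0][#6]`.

False

The pattern [#6][OX2H0][#6] describes an aliphatic oxygen bridging two carbons with no H on the oxygen — an ether.
The closest candidate here is a hydroxyl group (-OH), but the oxygen has H1, not H0 bridging two carbons. No other fragment satisfies the full query, so there is no match.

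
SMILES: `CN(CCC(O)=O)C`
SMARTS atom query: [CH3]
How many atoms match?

2

The query [CH3] means: aliphatic carbon with exactly three hydrogens.
Check the 8 heavy atoms by environment: 2× C (H2) → no; 1× C (H0) → no; 1× O (H0) → no; 1× O (H1) → no; 1× N (H0) → no; 2× C (H3) → match.
That gives 2 matching atoms.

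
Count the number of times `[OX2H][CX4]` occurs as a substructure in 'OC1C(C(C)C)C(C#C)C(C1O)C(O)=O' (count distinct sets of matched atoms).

2

[OX2H][CX4] is the SMARTS for an aliphatic alcohol: a hydroxyl oxygen bound to an sp3 (X4) carbon.
The molecule carries 2 separate instances of a hydroxyl group (-OH) meeting every constraint; each maps to a distinct set of atoms, giving 2 matches.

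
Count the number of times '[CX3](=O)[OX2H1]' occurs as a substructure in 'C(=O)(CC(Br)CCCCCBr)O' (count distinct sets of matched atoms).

1

[CX3](=O)[OX2H1] is the SMARTS for a carboxylic acid: an sp2 carbon double-bonded to O and single-bonded to an -OH oxygen.
Exactly one fragment in the molecule meets all constraints, giving 1 match.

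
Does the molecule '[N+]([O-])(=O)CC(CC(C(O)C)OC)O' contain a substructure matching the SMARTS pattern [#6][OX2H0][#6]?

The pattern [#6][OX2H0][#6] describes an aliphatic oxygen bridging two carbons with no H on the oxygen — an ether.
The molecule carries a methoxy ether (-OCH3), whose atoms satisfy every constraint of the query, so the pattern matches.

Yes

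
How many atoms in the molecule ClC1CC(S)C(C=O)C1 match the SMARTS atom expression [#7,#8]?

1

The query [#7,#8] means: nitrogen or oxygen (comma = OR).
Check the 9 heavy atoms by environment: 6× C → no; 1× Cl → no; 1× O → match; 1× S → no.
That gives 1 matching atom.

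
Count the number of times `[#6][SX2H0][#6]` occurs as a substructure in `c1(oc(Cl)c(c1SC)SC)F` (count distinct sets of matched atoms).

2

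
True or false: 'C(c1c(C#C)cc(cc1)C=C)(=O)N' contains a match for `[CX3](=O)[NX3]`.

True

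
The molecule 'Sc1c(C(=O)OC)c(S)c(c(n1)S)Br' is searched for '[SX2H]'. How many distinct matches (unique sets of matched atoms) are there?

3

[SX2H] is the SMARTS for a thiol: an aliphatic sulfur with two connections, one being H.
The molecule carries 3 separate instances of a thiol (-SH) meeting every constraint; each maps to a distinct set of atoms, giving 3 matches.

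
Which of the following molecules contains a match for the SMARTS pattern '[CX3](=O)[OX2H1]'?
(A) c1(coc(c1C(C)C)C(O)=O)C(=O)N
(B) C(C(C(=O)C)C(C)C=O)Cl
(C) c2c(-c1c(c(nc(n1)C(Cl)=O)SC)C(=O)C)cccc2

A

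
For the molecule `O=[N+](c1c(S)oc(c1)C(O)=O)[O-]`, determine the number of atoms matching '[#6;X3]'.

Check the 12 heavy atoms by environment: 1× o (aromatic, X2) → no; 4× c (aromatic, X3) → match; 1× N (charge +1, X3) → no; 1× O (charge -1, X1) → no; 2× O (X1) → no; 1× C (X3) → match; 1× O (X2) → no; 1× S (X2) → no.
Summing the matching environments: 4 + 1 = 5 matching atoms.

5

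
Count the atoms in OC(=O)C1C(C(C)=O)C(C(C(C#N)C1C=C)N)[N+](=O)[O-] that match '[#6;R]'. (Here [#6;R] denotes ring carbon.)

6

The query [#6;R] means: carbon that is part of a ring.
Check the 20 heavy atoms by environment: 6× C (in 6-ring) → match; 6× C (acyclic) → no; 2× N (acyclic) → no; 4× O (acyclic) → no; 1× N (charge +1, acyclic) → no; 1× O (charge -1, acyclic) → no.
That gives 6 matching atoms.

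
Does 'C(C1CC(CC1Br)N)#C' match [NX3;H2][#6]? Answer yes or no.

The pattern [NX3;H2][#6] describes a trivalent nitrogen with two H attached to carbon — a primary amine.
The molecule carries a primary amino group (-NH2), whose atoms satisfy every constraint of the query, so the pattern matches.

Yes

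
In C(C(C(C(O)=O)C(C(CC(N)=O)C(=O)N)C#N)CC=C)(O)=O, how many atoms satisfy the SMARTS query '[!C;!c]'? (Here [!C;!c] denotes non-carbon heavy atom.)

9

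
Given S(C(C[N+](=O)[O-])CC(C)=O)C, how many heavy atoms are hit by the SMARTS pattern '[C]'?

6

Check the 11 heavy atoms by environment: 6× C → match; 1× N (charge +1) → no; 1× O (charge -1) → no; 2× O → no; 1× S → no.
That gives 6 matching atoms.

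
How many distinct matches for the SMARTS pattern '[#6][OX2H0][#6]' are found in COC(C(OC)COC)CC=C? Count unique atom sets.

3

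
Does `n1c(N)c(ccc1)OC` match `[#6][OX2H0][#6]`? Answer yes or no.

Yes

The pattern [#6][OX2H0][#6] describes an aliphatic oxygen bridging two carbons with no H on the oxygen — an ether.
The molecule carries a methoxy ether (-OCH3), whose atoms satisfy every constraint of the query, so the pattern matches.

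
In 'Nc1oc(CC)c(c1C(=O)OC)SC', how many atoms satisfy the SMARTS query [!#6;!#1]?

5

The query [!#6;!#1] means: not carbon and not hydrogen — any heteroatom.
Check the 14 heavy atoms by environment: 1× o (aromatic) → match; 4× c (aromatic) → no; 5× C → no; 1× N → match; 1× S → match; 2× O → match.
Summing the matching environments: 1 + 1 + 1 + 2 = 5 matching atoms.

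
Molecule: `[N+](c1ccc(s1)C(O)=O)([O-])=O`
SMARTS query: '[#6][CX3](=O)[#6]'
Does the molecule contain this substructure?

No

The pattern [#6][CX3](=O)[#6] describes a carbonyl carbon (no H) flanked by two carbons — a ketone.
The closest candidate here is a carboxylic acid group (-C(=O)OH), but one neighbour of the carbonyl carbon is O, not C. No other fragment satisfies the full query, so there is no match.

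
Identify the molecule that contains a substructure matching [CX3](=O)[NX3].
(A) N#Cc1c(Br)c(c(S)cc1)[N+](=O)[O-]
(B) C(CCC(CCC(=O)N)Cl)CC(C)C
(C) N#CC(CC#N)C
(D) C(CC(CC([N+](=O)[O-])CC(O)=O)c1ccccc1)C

B

[CX3](=O)[NX3] describes a carbonyl carbon bonded to a trivalent nitrogen (an amide).
(A) has a nitrile (-C#N) but the nitrile N is NX1 (triple-bonded), not NX3.
(B) contains a primary amide (-C(=O)NH2), which satisfies every atom and bond constraint.
(C) has a nitrile (-C#N) but the nitrile N is NX1 (triple-bonded), not NX3.
(D) has a carboxylic acid group (-C(=O)OH) but the carbonyl is bonded to O, not to an NX3 nitrogen.
So the answer is (B).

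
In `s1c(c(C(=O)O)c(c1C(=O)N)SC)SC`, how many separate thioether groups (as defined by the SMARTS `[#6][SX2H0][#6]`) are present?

2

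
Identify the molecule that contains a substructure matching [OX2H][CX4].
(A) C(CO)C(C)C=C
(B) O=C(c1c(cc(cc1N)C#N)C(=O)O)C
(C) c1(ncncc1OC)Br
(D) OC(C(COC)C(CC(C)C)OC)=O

A

[OX2H][CX4] describes a hydroxyl oxygen bound to an sp3 (X4) carbon (an aliphatic alcohol).
(A) contains a hydroxyl group (-OH), which satisfies every atom and bond constraint.
(B) has a carboxylic acid group (-C(=O)OH) but the -OH is on a CX3 carbonyl carbon, not a CX4 carbon.
(C) has a methoxy ether (-OCH3) but the oxygen has H0 (ether), not H1.
(D) has a methoxy ether (-OCH3) but the oxygen has H0 (ether), not H1.
So the answer is (A).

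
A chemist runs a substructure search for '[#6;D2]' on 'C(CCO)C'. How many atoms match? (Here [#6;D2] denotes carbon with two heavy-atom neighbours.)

3

The query [#6;D2] means: any carbon bonded to exactly two heavy atoms.
Check the 5 heavy atoms by environment: 3× C (D2) → match; 1× O (D1) → no; 1× C (D1) → no.
That gives 3 matching atoms.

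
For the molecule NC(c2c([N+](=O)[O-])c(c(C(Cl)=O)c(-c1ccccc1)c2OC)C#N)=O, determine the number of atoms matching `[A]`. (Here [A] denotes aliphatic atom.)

Check the 25 heavy atoms by environment: 12× c (aromatic) → no; 4× O → match; 4× C → match; 1× Cl → match; 2× N → match; 1× N (charge +1) → match; 1× O (charge -1) → match.
Summing the matching environments: 4 + 4 + 1 + 2 + 1 + 1 = 13 matching atoms.

13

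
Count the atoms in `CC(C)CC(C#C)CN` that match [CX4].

6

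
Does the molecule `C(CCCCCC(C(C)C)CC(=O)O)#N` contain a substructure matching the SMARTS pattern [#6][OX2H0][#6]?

No

The pattern [#6][OX2H0][#6] describes an aliphatic oxygen bridging two carbons with no H on the oxygen — an ether.
The closest candidate here is a carboxylic acid group (-C(=O)OH), but the -OH oxygen has H1; the =O is OX1, not OX2. No other fragment satisfies the full query, so there is no match.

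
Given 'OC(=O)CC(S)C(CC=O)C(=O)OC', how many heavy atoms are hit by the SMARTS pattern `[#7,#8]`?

5

Check the 14 heavy atoms by environment: 8× C → no; 1× S → no; 5× O → match.
That gives 5 matching atoms.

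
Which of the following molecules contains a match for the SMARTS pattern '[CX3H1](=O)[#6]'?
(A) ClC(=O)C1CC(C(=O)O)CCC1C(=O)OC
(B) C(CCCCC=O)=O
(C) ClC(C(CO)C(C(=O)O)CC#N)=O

B

[CX3H1](=O)[#6] describes an sp2 carbon with one H, double-bonded to O and single-bonded to carbon (an aldehyde).
(A) has a methyl-ester group (-C(=O)OCH3) but the carbonyl carbon has H0, not H1.
(B) contains an aldehyde (-CHO), which satisfies every atom and bond constraint.
(C) has a carboxylic acid group (-C(=O)OH) but the carbonyl carbon has H0 and is bonded to O, not H1.
So the answer is (B).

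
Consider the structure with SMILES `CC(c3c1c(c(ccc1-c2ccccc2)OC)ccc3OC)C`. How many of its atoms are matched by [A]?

The query [A] means: A matches any aliphatic (non-aromatic) heavy atom.
Check the 23 heavy atoms by environment: 16× c (aromatic) → no; 2× O → match; 5× C → match.
Summing the matching environments: 2 + 5 = 7 matching atoms.

7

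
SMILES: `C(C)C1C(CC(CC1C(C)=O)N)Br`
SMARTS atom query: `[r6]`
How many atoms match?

6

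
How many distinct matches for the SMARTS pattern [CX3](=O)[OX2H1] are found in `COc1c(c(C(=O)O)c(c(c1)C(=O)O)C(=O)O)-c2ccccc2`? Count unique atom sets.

3

[CX3](=O)[OX2H1] is the SMARTS for a carboxylic acid: an sp2 carbon double-bonded to O and single-bonded to an -OH oxygen.
The molecule carries 3 separate instances of a carboxylic acid group (-C(=O)OH) meeting every constraint; each maps to a distinct set of atoms, giving 3 matches.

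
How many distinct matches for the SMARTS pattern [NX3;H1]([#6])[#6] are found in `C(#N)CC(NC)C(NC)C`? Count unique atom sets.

2

[NX3;H1]([#6])[#6] is the SMARTS for a secondary amine: a trivalent nitrogen with one H, bonded to two carbons.
The molecule carries 2 separate instances of an N-methylamino group (-NHCH3) meeting every constraint; each maps to a distinct set of atoms, giving 2 matches.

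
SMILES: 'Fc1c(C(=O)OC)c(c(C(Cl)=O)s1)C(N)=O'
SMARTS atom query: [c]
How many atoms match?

The query [c] means: lowercase c matches aromatic carbon only.
Check the 16 heavy atoms by environment: 1× s (aromatic) → no; 4× c (aromatic) → match; 1× F → no; 4× C → no; 4× O → no; 1× Cl → no; 1× N → no.
That gives 4 matching atoms.

4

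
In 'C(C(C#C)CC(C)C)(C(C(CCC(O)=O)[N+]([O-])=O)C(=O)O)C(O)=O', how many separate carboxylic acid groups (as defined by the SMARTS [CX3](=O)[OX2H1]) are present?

[CX3](=O)[OX2H1] is the SMARTS for a carboxylic acid: an sp2 carbon double-bonded to O and single-bonded to an -OH oxygen.
The molecule carries 3 separate instances of a carboxylic acid group (-C(=O)OH) meeting every constraint; each maps to a distinct set of atoms, giving 3 matches.

3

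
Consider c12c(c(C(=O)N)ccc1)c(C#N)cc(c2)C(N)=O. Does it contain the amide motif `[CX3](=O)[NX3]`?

Yes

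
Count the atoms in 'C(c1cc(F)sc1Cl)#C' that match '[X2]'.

3

The query [X2] means: any atom with exactly two total connections (bonds + H).
Check the 9 heavy atoms by environment: 1× s (aromatic, X2) → match; 4× c (aromatic, X3) → no; 1× Cl (X1) → no; 1× F (X1) → no; 2× C (X2) → match.
Summing the matching environments: 1 + 2 = 3 matching atoms.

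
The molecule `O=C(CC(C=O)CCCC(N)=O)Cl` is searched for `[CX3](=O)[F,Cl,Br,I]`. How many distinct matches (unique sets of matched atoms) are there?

1

[CX3](=O)[F,Cl,Br,I] is the SMARTS for an acyl halide: a carbonyl carbon bonded to a halogen.
Exactly one fragment in the molecule meets all constraints, giving 1 match.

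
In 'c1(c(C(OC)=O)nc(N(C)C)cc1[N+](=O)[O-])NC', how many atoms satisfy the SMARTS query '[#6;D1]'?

The query [#6;D1] means: carbon bonded to exactly one heavy atom.
Check the 18 heavy atoms by environment: 1× n (aromatic, D2) → no; 4× c (aromatic, D3) → no; 1× c (aromatic, D2) → no; 1× N (D2) → no; 4× C (D1) → match; 1× C (D3) → no; 2× O (D1) → no; 1× O (D2) → no; 1× N (D3) → no; 1× N (charge +1, D3) → no; 1× O (charge -1, D1) → no.
That gives 4 matching atoms.

4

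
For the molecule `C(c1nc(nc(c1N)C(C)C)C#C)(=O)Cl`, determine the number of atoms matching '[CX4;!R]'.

3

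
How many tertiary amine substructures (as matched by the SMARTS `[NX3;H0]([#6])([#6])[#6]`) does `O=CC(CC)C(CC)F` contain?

0

[NX3;H0]([#6])([#6])[#6] is the SMARTS for a tertiary amine: a trivalent nitrogen with no H, bonded to three carbons.
No fragment in the molecule satisfies every constraint, giving 0 matches.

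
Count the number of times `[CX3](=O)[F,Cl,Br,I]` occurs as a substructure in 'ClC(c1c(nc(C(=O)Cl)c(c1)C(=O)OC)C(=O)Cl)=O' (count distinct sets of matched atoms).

3

[CX3](=O)[F,Cl,Br,I] is the SMARTS for an acyl halide: a carbonyl carbon bonded to a halogen.
The molecule carries 3 separate instances of an acyl chloride (-C(=O)Cl) meeting every constraint; each maps to a distinct set of atoms, giving 3 matches.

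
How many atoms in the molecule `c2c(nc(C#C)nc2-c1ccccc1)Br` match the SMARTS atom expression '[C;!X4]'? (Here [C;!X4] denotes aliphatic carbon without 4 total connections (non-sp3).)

The query [C;!X4] means: aliphatic carbon that does not have four total connections.
Check the 15 heavy atoms by environment: 2× n (aromatic, X2) → no; 10× c (aromatic, X3) → no; 2× C (X2) → match; 1× Br (X1) → no.
That gives 2 matching atoms.

2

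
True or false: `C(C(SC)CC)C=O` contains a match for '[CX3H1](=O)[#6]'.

The pattern [CX3H1](=O)[#6] describes an sp2 carbon with one H, double-bonded to O and single-bonded to carbon — an aldehyde.
The molecule carries an aldehyde (-CHO), whose atoms satisfy every constraint of the query, so the pattern matches.

True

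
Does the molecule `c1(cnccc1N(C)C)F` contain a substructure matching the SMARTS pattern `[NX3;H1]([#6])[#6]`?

The pattern [NX3;H1]([#6])[#6] describes a trivalent nitrogen with one H, bonded to two carbons — a secondary amine.
The closest candidate here is a dimethylamino group (-N(CH3)2), but the nitrogen has H0, not H1. No other fragment satisfies the full query, so there is no match.

No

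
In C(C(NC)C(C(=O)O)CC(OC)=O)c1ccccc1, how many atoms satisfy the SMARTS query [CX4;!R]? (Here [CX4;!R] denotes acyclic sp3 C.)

6

The query [CX4;!R] means: aliphatic carbon with four total connections, not in a ring.
Check the 19 heavy atoms by environment: 6× C (X4, acyclic) → match; 1× N (X3, acyclic) → no; 6× c (aromatic, X3, in 6-ring) → no; 2× C (X3, acyclic) → no; 2× O (X1, acyclic) → no; 2× O (X2, acyclic) → no.
That gives 6 matching atoms.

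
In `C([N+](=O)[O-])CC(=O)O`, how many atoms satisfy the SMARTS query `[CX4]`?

The query [CX4] means: C with X4: aliphatic carbon with exactly 4 total connections (bonds + H).
Check the 8 heavy atoms by environment: 2× C (X4) → match; 1× N (charge +1, X3) → no; 1× O (charge -1, X1) → no; 2× O (X1) → no; 1× C (X3) → no; 1× O (X2) → no.
That gives 2 matching atoms.

2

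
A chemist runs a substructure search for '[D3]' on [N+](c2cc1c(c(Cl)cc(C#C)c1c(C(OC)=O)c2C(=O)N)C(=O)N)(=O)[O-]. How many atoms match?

12

The query [D3] means: atom with exactly three heavy-atom neighbours.
Check the 26 heavy atoms by environment: 8× c (aromatic, D3) → match; 2× c (aromatic, D2) → no; 3× C (D3) → match; 4× O (D1) → no; 2× N (D1) → no; 1× O (D2) → no; 2× C (D1) → no; 1× N (charge +1, D3) → match; 1× O (charge -1, D1) → no; 1× C (D2) → no; 1× Cl (D1) → no.
Summing the matching environments: 8 + 3 + 1 = 12 matching atoms.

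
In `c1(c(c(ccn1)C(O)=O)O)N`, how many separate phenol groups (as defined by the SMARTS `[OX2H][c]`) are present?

[OX2H][c] is the SMARTS for a phenol: a hydroxyl oxygen attached to an aromatic carbon.
Exactly one fragment in the molecule meets all constraints, giving 1 match.

1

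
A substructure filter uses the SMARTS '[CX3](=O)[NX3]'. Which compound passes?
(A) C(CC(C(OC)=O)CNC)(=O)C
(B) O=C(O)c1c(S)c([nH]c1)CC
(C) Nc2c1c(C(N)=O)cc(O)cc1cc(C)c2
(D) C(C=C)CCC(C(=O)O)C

[CX3](=O)[NX3] describes a carbonyl carbon bonded to a trivalent nitrogen (an amide).
(A) has a methyl-ester group (-C(=O)OCH3) but the carbonyl is bonded to O, not to an NX3 nitrogen.
(B) has a carboxylic acid group (-C(=O)OH) but the carbonyl is bonded to O, not to an NX3 nitrogen.
(C) contains a primary amide (-C(=O)NH2), which satisfies every atom and bond constraint.
(D) has a carboxylic acid group (-C(=O)OH) but the carbonyl is bonded to O, not to an NX3 nitrogen.
So the answer is (C).

C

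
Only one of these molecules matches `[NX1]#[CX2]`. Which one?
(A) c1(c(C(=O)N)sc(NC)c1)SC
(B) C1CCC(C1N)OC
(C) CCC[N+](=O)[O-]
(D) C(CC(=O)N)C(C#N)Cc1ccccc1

[NX1]#[CX2] describes a nitrogen triple-bonded to a two-connected carbon (a nitrile).
(A) has a primary amide (-C(=O)NH2) but the nitrogen is NX3, not NX1.
(B) has a primary amino group (-NH2) but the nitrogen is NX3 (three connections), not NX1 triple-bonded.
(C) has a nitro group (-[N+](=O)[O-]) but there is no C#N triple bond.
(D) contains a nitrile (-C#N), which satisfies every atom and bond constraint.
So the answer is (D).

D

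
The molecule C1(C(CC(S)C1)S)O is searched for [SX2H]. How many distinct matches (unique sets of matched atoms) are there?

[SX2H] is the SMARTS for a thiol: an aliphatic sulfur with two connections, one being H.
The molecule carries 2 separate instances of a thiol (-SH) meeting every constraint; each maps to a distinct set of atoms, giving 2 matches.

2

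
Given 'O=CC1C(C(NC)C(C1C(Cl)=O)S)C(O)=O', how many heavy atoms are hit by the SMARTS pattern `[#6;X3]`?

3

Check the 16 heavy atoms by environment: 6× C (X4) → no; 3× C (X3) → match; 3× O (X1) → no; 1× Cl (X1) → no; 1× O (X2) → no; 1× N (X3) → no; 1× S (X2) → no.
That gives 3 matching atoms.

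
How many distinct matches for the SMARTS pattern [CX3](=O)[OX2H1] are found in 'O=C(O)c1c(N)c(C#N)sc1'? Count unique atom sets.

[CX3](=O)[OX2H1] is the SMARTS for a carboxylic acid: an sp2 carbon double-bonded to O and single-bonded to an -OH oxygen.
Exactly one fragment in the molecule meets all constraints, giving 1 match.

1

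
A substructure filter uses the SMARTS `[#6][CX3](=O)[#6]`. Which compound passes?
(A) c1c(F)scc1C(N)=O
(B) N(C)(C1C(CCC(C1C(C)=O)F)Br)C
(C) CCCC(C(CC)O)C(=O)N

B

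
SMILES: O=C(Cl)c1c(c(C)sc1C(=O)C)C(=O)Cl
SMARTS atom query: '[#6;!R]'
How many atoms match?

The query [#6;!R] means: carbon not in any ring.
Check the 15 heavy atoms by environment: 1× s (aromatic, in 5-ring) → no; 4× c (aromatic, in 5-ring) → no; 5× C (acyclic) → match; 3× O (acyclic) → no; 2× Cl (acyclic) → no.
That gives 5 matching atoms.

5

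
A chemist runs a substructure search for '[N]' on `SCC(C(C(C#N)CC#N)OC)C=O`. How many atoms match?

2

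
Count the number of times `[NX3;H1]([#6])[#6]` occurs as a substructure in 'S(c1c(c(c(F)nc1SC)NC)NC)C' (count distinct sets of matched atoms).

2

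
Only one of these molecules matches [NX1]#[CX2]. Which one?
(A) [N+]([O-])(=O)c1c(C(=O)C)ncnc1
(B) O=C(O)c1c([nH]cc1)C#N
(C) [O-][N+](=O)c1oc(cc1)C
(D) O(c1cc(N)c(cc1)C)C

B

[NX1]#[CX2] describes a nitrogen triple-bonded to a two-connected carbon (a nitrile).
(A) has a nitro group (-[N+](=O)[O-]) but there is no C#N triple bond.
(B) contains a nitrile (-C#N), which satisfies every atom and bond constraint.
(C) has a nitro group (-[N+](=O)[O-]) but there is no C#N triple bond.
(D) has a primary amino group (-NH2) but the nitrogen is NX3 (three connections), not NX1 triple-bonded.
So the answer is (B).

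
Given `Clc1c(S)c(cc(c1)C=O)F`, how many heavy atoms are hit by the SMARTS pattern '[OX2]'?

0

The query [OX2] means: aliphatic oxygen with two total connections — ether, hydroxyl, or ester single-bond O.
Check the 11 heavy atoms by environment: 6× c (aromatic, X3) → no; 1× Cl (X1) → no; 1× F (X1) → no; 1× C (X3) → no; 1× O (X1) → no; 1× S (X2) → no.
No environment satisfies the query, so 0 matching atoms.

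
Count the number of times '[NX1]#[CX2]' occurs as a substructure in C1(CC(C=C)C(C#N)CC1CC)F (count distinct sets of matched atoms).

1

[NX1]#[CX2] is the SMARTS for a nitrile: a nitrogen triple-bonded to a two-connected carbon.
Exactly one fragment in the molecule meets all constraints, giving 1 match.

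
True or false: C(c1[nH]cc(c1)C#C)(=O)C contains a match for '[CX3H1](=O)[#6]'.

The pattern [CX3H1](=O)[#6] describes an sp2 carbon with one H, double-bonded to O and single-bonded to carbon — an aldehyde.
The closest candidate here is an acetyl/ketone group (-C(=O)CH3), but the carbonyl carbon has H0 (two carbon neighbours), not H1. No other fragment satisfies the full query, so there is no match.

False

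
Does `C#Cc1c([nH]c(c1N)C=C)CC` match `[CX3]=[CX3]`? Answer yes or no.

Yes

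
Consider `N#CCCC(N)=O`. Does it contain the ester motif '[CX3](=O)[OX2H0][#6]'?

No

The pattern [CX3](=O)[OX2H0][#6] describes a carbonyl carbon bonded to an oxygen that is itself bonded to carbon (no H on that O) — an ester.
The closest candidate here is a primary amide (-C(=O)NH2), but the carbonyl is bonded to N, not to an O-C linkage. No other fragment satisfies the full query, so there is no match.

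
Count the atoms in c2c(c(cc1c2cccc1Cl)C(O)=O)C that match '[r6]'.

The query [r6] means: r6 matches atoms in a six-membered ring.
Check the 15 heavy atoms by environment: 10× c (aromatic, in 6-ring) → match; 2× C (acyclic) → no; 2× O (acyclic) → no; 1× Cl (acyclic) → no.
That gives 10 matching atoms.

10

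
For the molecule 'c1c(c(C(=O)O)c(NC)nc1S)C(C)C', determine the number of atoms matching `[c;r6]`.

5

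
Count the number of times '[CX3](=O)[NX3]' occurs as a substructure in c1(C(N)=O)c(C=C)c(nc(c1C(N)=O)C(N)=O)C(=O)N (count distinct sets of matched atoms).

[CX3](=O)[NX3] is the SMARTS for an amide: a carbonyl carbon bonded to a trivalent nitrogen.
The molecule carries 4 separate instances of a primary amide (-C(=O)NH2) meeting every constraint; each maps to a distinct set of atoms, giving 4 matches.

4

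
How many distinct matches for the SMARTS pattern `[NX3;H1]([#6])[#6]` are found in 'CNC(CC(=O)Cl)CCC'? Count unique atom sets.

1

[NX3;H1]([#6])[#6] is the SMARTS for a secondary amine: a trivalent nitrogen with one H, bonded to two carbons.
Exactly one fragment in the molecule meets all constraints, giving 1 match.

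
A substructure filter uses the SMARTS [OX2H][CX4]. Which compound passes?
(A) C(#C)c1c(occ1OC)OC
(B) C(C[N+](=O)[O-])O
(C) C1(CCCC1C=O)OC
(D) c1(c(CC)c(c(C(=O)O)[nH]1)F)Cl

B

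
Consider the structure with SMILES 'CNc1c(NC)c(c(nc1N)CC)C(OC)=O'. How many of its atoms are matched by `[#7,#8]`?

6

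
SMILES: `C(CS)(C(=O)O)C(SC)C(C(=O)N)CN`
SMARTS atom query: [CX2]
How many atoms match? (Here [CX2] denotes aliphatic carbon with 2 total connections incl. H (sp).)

0

The query [CX2] means: C with X2: aliphatic carbon with exactly 2 total connections.
Check the 15 heavy atoms by environment: 6× C (X4) → no; 2× N (X3) → no; 2× C (X3) → no; 2× O (X1) → no; 1× O (X2) → no; 2× S (X2) → no.
No environment satisfies the query, so 0 matching atoms.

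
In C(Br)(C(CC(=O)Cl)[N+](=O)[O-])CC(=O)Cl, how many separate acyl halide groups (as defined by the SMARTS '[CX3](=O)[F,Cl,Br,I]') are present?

[CX3](=O)[F,Cl,Br,I] is the SMARTS for an acyl halide: a carbonyl carbon bonded to a halogen.
The molecule carries 2 separate instances of an acyl chloride (-C(=O)Cl) meeting every constraint; each maps to a distinct set of atoms, giving 2 matches.

2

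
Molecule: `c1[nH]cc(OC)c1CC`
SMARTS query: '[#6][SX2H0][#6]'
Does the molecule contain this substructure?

The pattern [#6][SX2H0][#6] describes an aliphatic sulfur bridging two carbons with no H on the sulfur — a thioether.
The closest candidate here is a methoxy ether (-OCH3), but the bridging atom is O, not S. No other fragment satisfies the full query, so there is no match.

No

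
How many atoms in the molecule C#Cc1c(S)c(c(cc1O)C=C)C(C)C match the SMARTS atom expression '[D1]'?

Check the 15 heavy atoms by environment: 5× c (aromatic, D3) → no; 1× c (aromatic, D2) → no; 2× C (D2) → no; 4× C (D1) → match; 1× O (D1) → match; 1× C (D3) → no; 1× S (D1) → match.
Summing the matching environments: 4 + 1 + 1 = 6 matching atoms.

6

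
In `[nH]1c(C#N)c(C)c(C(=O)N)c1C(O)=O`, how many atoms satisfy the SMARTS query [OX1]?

Check the 14 heavy atoms by environment: 1× n (aromatic, X3) → no; 4× c (aromatic, X3) → no; 1× C (X4) → no; 1× C (X2) → no; 1× N (X1) → no; 2× C (X3) → no; 2× O (X1) → match; 1× O (X2) → no; 1× N (X3) → no.
That gives 2 matching atoms.

2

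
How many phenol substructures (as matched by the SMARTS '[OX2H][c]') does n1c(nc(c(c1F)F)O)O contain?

2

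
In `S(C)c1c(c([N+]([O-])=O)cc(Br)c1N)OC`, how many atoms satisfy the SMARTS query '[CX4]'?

The query [CX4] means: C with X4: aliphatic carbon with exactly 4 total connections (bonds + H).
Check the 15 heavy atoms by environment: 6× c (aromatic, X3) → no; 1× O (X2) → no; 2× C (X4) → match; 1× Br (X1) → no; 1× N (X3) → no; 1× S (X2) → no; 1× N (charge +1, X3) → no; 1× O (charge -1, X1) → no; 1× O (X1) → no.
That gives 2 matching atoms.

2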